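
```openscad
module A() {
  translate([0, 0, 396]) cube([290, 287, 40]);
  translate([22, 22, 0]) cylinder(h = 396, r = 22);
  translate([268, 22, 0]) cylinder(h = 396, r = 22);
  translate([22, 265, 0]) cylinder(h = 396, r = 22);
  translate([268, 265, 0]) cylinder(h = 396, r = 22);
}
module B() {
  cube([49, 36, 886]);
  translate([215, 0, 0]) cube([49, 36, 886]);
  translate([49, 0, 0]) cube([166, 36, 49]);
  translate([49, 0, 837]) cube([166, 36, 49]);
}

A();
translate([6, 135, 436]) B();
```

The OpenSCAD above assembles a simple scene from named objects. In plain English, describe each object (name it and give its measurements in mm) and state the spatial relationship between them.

A is a four-legged stool. The seat is 290×287 mm, 40 mm thick, top at z = 436 mm. It stands on four round legs, each 44 mm in diameter, from z = 0 to the seat underside, each leg's axis is inset half a diameter from the nearest pair of seat edges (so the leg's bounding box is flush with the corner).

B is a picture frame with a 166×788 mm rectangular opening (x by z) and a uniform 49 mm border on every side. Frame depth is 36 mm along y. It is built from two vertical stiles running the full outside height and two horizontal rails spanning the gap between the stiles.

The picture frame is on top of the stool.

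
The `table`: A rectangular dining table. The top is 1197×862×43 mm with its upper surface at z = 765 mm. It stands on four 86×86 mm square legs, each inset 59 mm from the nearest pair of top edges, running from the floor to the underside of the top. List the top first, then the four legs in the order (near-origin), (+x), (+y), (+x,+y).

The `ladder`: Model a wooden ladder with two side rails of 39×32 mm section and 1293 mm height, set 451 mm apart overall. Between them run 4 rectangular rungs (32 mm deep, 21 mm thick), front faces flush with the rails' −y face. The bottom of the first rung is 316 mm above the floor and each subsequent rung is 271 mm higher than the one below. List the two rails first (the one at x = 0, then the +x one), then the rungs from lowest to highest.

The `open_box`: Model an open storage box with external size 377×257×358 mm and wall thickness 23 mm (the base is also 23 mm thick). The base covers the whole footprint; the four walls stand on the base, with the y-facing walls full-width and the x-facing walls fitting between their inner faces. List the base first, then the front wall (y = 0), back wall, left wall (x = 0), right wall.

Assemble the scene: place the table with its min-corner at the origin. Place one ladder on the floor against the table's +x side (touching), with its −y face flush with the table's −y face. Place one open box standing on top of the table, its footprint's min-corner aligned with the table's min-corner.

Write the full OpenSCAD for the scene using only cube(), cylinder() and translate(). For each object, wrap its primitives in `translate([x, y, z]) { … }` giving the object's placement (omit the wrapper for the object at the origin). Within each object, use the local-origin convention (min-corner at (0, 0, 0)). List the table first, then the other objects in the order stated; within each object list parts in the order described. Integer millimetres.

translate([0, 0, 722]) cube([1197, 862, 43]);
translate([59, 59, 0]) cube([86, 86, 722]);
translate([1052, 59, 0]) cube([86, 86, 722]);
translate([59, 717, 0]) cube([86, 86, 722]);
translate([1052, 717, 0]) cube([86, 86, 722]);
translate([1197, 0, 0]) {
  cube([39, 32, 1293]);
  translate([412, 0, 0]) cube([39, 32, 1293]);
  translate([39, 0, 316]) cube([373, 32, 21]);
  translate([39, 0, 587]) cube([373, 32, 21]);
  translate([39, 0, 858]) cube([373, 32, 21]);
  translate([39, 0, 1129]) cube([373, 32, 21]);
}
translate([0, 0, 765]) {
  cube([377, 257, 23]);
  translate([0, 0, 23]) cube([377, 23, 335]);
  translate([0, 234, 23]) cube([377, 23, 335]);
  translate([0, 23, 23]) cube([23, 211, 335]);
  translate([354, 23, 23]) cube([23, 211, 335]);
}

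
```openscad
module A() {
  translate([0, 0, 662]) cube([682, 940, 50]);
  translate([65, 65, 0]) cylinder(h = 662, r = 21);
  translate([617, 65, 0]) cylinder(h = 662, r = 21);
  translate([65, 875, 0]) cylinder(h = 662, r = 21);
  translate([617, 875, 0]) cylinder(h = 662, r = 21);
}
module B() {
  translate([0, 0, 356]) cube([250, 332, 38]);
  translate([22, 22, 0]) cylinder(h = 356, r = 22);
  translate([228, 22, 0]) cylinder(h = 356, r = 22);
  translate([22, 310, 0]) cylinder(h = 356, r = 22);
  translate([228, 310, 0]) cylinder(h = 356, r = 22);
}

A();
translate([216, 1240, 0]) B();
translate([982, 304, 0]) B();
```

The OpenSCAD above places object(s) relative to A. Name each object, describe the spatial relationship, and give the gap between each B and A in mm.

Each stool's nearest face is 300 mm from the table's bounding box.

A is a table. B is a stool. Two stools sit around the table at the +y, +x sides. The gap between each stool and the table is 300 mm.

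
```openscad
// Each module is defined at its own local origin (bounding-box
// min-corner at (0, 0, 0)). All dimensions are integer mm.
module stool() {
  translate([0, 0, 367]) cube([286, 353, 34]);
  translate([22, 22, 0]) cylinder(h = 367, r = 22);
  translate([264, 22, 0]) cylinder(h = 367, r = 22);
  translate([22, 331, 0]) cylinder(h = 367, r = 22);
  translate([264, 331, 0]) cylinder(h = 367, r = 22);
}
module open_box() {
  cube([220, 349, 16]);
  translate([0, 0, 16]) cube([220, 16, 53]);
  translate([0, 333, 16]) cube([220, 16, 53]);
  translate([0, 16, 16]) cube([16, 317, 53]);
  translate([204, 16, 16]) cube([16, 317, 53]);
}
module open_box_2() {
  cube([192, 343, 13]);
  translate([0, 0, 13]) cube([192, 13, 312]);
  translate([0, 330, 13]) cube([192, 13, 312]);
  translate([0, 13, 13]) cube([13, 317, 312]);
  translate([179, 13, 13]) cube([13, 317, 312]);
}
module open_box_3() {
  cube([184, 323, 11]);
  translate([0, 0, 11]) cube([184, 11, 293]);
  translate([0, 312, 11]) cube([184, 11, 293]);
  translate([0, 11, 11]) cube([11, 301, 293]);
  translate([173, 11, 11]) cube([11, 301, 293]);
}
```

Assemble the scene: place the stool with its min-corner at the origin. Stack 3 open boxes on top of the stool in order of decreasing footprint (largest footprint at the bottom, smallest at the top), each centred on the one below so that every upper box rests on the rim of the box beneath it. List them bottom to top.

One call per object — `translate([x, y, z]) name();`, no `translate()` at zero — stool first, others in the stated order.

stool();
translate([33, 2, 401]) open_box();
translate([47, 5, 470]) open_box_2();
translate([51, 15, 795]) open_box_3();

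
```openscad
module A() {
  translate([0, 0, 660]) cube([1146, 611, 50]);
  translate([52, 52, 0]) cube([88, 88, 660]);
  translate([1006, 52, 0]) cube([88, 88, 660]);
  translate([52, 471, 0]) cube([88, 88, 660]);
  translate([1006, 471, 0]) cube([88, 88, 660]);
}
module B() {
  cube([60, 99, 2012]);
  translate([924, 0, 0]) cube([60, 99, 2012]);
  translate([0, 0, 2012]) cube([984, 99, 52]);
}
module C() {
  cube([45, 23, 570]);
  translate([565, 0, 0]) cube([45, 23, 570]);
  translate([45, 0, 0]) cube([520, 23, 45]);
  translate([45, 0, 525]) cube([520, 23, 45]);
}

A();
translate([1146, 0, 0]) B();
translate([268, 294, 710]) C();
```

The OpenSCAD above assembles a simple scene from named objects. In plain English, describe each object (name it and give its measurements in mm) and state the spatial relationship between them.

A is a table: top 1146 mm (x) × 611 mm (y), 50 mm thick, upper face at z = 710 mm, on four 88×88 mm square legs, each inset 52 mm from the nearest pair of top edges, running from z = 0 to the bottom of the top.

B is a door frame. The clear opening is 864 mm wide and 2012 mm high. Two 60 mm wide jambs, 99 mm deep, stand either side of the opening from the floor to the top of the opening. A 52 mm thick head sits across the top of both jambs, spanning the full outside width of the frame.

C is a rectangular picture frame lying in the x–z plane (depth along y). The opening is 520 mm wide (x) by 480 mm tall (z), surrounded by a border 45 mm wide on all four sides. The frame is 23 mm deep and is made of two full-height vertical stiles with two horizontal rails fitted between them.

The door frame is against the table's +x side, with their −y faces flush. The picture frame is on top of the table, centred.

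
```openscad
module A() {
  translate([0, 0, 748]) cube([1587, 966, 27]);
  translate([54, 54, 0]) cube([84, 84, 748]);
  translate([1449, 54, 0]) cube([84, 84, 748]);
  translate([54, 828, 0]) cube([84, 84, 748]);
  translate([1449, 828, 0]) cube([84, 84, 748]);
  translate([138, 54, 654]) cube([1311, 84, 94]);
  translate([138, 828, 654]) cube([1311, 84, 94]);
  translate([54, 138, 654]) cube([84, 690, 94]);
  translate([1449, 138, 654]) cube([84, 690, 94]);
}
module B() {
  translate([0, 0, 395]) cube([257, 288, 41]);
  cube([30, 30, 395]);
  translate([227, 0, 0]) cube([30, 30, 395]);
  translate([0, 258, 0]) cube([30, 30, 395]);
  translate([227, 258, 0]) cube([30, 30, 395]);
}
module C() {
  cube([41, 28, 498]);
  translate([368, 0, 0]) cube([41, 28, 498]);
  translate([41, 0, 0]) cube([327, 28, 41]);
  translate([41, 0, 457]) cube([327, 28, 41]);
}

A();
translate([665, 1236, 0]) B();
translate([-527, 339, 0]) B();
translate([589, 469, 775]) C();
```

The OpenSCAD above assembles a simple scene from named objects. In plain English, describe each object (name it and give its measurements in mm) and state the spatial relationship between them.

A is a table with a 1587×966 mm rectangular top, 27 mm thick, top surface at z = 775 mm, supported by four 84×84 mm square legs, each inset 54 mm from the nearest pair of top edges, running from the floor. Four apron rails, 84 mm thick and 94 mm tall, run between adjacent legs with their top edges flush with the underside of the top and their outer faces flush with the legs' outer faces.

B is a simple wooden stool: a rectangular seat 257 mm (x) by 288 mm (y), 41 mm thick, top face at z = 436 mm, on four square legs, each 30×30 mm in cross-section. The legs rest on z = 0, each flush with a corner of the seat.

C is a picture frame with a 327×416 mm rectangular opening (x by z) and a uniform 41 mm border on every side. Frame depth is 28 mm along y. It is built from two vertical stiles running the full outside height and two horizontal rails spanning the gap between the stiles.

Two stools sit around the table at the +y, −x sides. The picture frame is on top of the table, centred.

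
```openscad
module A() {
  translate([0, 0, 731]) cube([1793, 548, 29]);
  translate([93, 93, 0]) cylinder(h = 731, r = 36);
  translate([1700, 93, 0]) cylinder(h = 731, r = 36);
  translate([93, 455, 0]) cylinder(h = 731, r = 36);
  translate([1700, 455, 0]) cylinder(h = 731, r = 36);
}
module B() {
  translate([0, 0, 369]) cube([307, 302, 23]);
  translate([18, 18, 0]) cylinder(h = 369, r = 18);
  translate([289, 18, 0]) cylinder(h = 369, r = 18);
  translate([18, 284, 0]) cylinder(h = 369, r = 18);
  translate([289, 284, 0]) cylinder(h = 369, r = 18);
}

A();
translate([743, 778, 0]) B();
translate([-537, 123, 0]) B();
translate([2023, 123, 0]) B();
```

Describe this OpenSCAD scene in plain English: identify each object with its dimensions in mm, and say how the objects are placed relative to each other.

A is a table: top 1793 mm (x) × 548 mm (y), 29 mm thick, upper face at z = 760 mm, on four round legs of 72 mm diameter, each leg's bounding box inset 57 mm from the nearest pair of top edges, running from z = 0 to the bottom of the top.

B is a four-legged stool. The seat is a 307×302×23 mm slab whose top surface is at z = 392 mm; four round legs, each 36 mm in diameter, run from the floor (z = 0) to the underside of the seat, each leg's axis is inset half a diameter from the nearest pair of seat edges (so the leg's bounding box is flush with the corner).

Three stools sit around the table at the +y, −x, +x sides.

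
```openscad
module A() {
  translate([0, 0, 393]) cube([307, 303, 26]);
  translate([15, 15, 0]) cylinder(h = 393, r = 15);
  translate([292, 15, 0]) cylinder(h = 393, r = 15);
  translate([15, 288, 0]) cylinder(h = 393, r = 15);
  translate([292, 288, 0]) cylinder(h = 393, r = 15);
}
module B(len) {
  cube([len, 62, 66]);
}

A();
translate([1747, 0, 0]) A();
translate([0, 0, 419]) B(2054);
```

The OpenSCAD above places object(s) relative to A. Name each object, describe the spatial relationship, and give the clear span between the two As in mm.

Second stool starts at x = 1747; first ends at x = 307; clear span = 1747 − 307 = 1440 mm.

A is a stool. B is a beam. A beam spans the tops of two stools. The clear span between the two stools is 1440 mm.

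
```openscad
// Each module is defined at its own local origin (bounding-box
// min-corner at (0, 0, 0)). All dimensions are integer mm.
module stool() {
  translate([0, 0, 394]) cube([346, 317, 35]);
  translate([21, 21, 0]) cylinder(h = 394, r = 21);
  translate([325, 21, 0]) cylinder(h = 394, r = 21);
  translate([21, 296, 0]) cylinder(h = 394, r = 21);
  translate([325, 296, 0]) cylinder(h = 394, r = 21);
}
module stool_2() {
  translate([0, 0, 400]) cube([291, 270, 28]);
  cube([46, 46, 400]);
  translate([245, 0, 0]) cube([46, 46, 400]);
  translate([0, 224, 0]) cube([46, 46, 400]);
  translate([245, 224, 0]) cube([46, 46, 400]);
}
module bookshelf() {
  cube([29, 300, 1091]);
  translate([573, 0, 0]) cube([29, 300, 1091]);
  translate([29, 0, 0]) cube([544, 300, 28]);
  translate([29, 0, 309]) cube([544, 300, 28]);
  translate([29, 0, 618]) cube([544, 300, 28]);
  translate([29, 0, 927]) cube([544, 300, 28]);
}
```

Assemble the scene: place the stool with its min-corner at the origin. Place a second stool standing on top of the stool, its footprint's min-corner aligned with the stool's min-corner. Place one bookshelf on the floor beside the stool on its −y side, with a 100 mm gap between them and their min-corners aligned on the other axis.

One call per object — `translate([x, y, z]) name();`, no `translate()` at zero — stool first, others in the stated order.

stool();
translate([0, 0, 429]) stool_2();
translate([0, -400, 0]) bookshelf();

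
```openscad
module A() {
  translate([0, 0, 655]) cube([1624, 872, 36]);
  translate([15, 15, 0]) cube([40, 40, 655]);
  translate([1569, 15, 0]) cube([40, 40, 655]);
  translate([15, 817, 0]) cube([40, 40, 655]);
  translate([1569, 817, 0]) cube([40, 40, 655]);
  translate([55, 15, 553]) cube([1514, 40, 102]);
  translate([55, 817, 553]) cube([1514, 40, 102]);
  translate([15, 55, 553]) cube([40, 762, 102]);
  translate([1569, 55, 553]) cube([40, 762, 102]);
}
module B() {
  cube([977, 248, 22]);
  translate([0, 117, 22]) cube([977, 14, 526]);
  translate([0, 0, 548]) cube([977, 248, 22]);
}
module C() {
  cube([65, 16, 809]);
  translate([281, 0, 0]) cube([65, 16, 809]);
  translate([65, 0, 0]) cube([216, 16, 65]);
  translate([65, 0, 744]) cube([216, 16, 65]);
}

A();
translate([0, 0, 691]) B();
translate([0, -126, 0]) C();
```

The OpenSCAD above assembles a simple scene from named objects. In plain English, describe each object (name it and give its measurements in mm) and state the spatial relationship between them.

A is a table: top 1624 mm (x) × 872 mm (y), 36 mm thick, upper face at z = 691 mm, on four 40×40 mm square legs, each inset 15 mm from the nearest pair of top edges, running from z = 0 to the bottom of the top. Four apron rails, 40 mm thick and 102 mm tall, run between adjacent legs with their top edges flush with the underside of the top and their outer faces flush with the legs' outer faces.

B is an I-beam lying along x, 977 mm long. Overall section height 570 mm. Two flanges 248 mm wide (y) and 22 mm thick, one on the floor and one at the top; a web 14 mm thick runs between them, centred on the flange width.

C is a picture frame with a 216×679 mm rectangular opening (x by z) and a uniform 65 mm border on every side. Frame depth is 16 mm along y. It is built from two vertical stiles running the full outside height and two horizontal rails spanning the gap between the stiles.

The I-beam is on top of the table. The picture frame is on the floor beside the table on its −y side.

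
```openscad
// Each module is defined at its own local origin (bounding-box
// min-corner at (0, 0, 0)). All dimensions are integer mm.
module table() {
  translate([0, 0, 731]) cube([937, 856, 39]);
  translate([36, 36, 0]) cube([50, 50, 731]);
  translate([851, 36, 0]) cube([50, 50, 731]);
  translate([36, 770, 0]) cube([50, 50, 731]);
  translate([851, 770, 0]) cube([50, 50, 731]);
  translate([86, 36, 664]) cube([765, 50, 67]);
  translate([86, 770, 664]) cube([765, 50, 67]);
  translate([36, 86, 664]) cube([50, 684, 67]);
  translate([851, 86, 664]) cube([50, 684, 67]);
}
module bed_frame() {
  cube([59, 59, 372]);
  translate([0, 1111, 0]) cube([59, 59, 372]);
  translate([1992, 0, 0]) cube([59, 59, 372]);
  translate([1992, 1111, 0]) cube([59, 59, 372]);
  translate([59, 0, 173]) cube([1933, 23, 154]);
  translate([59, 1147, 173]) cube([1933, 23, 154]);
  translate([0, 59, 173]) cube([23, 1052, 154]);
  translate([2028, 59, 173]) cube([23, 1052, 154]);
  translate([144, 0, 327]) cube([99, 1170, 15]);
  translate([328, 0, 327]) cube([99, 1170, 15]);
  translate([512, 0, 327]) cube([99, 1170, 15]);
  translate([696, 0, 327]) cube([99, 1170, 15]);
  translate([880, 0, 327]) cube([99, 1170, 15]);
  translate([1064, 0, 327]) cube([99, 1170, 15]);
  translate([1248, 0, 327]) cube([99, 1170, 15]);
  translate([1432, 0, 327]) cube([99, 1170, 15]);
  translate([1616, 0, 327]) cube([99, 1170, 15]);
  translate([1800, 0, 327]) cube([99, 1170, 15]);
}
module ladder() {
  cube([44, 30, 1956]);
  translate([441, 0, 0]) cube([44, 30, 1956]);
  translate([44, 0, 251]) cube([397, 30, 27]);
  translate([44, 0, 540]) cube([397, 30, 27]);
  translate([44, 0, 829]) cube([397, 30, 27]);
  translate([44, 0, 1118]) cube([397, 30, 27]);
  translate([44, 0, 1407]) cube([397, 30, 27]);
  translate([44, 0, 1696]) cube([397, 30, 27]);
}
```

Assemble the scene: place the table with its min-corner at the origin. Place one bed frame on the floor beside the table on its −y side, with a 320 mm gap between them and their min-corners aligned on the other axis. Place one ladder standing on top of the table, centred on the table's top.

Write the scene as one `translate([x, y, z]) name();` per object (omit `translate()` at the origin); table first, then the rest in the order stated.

table();
translate([0, -1490, 0]) bed_frame();
translate([226, 413, 770]) ladder();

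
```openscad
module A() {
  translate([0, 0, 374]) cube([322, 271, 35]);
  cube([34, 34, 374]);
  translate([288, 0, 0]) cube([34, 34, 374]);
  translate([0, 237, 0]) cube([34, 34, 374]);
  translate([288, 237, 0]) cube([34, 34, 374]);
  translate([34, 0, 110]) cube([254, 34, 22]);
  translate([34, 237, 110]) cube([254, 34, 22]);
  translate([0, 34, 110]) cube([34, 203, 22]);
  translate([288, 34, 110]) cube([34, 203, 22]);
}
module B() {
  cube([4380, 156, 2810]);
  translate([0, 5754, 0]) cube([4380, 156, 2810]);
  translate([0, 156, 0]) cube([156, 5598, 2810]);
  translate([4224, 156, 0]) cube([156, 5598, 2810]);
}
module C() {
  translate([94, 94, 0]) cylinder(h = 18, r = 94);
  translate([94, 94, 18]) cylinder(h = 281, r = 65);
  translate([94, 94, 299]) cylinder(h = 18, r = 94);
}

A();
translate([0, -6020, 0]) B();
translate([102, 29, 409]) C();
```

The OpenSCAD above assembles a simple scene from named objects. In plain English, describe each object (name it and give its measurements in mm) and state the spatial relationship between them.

A is a four-legged stool. The seat is a 322×271×35 mm slab whose top surface is at z = 409 mm; four square legs, each 34×34 mm in cross-section, run from the floor (z = 0) to the underside of the seat, each flush with a corner of the seat. Four stretchers, 34 mm wide and 22 mm tall, connect adjacent legs with their undersides at z = 110 mm, each running between the inner faces of the legs it joins and aligned with the legs' outer faces on the other axis.

B is a box-shaped house frame (walls only): outside footprint 4380×5910 mm, wall height 2810 mm, wall thickness 156 mm. The two y-facing walls run the full x-width; the two x-facing walls fit between the inner faces of the y-facing walls.

C is a spool: two coaxial disc flanges of radius 94 mm and thickness 18 mm, joined by a core cylinder of radius 65 mm and height 281 mm. The lower flange rests on z = 0 and the three cylinders share a vertical axis.

The house frame is on the floor beside the stool on its −y side. The spool is on top of the stool.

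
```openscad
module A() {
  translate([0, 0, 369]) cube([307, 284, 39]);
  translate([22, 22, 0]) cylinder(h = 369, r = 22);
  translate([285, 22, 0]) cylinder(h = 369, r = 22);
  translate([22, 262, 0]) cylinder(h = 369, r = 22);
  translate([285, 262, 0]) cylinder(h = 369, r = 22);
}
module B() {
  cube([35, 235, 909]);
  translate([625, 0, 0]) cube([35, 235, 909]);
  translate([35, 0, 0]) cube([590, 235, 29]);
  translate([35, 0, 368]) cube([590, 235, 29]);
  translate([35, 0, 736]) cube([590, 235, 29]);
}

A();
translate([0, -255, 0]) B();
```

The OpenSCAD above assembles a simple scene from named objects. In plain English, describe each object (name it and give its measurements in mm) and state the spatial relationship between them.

A is a four-legged stool. The seat is 307×284 mm, 39 mm thick, top at z = 408 mm. It stands on four round legs, each 44 mm in diameter, from z = 0 to the seat underside, each leg's axis is inset half a diameter from the nearest pair of seat edges (so the leg's bounding box is flush with the corner).

B is a bookshelf 660 mm wide overall, 235 mm deep and 909 mm tall. The two sides are 35 mm thick vertical panels. 3 horizontal shelves of 29 mm thickness span between the inner faces of the sides; the lowest shelf sits on the floor and shelves are stacked with a clear vertical gap of 339 mm between each pair.

The bookshelf is on the floor beside the stool on its −y side.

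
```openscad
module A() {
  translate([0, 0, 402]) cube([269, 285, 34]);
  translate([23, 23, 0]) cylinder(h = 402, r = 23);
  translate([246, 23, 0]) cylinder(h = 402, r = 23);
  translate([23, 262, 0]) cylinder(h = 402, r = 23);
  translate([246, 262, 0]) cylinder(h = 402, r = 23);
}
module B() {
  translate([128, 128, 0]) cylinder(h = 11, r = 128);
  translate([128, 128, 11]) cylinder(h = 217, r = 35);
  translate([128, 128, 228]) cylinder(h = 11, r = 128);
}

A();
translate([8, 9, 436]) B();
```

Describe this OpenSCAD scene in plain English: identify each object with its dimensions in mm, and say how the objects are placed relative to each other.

A is a four-legged stool. The seat is 269×285 mm, 34 mm thick, top at z = 436 mm. It stands on four round legs, each 46 mm in diameter, from z = 0 to the seat underside, each leg's axis is inset half a diameter from the nearest pair of seat edges (so the leg's bounding box is flush with the corner).

B is a spool: two coaxial disc flanges of radius 128 mm and thickness 11 mm, joined by a core cylinder of radius 35 mm and height 217 mm. The lower flange rests on z = 0 and the three cylinders share a vertical axis.

The spool is on top of the stool.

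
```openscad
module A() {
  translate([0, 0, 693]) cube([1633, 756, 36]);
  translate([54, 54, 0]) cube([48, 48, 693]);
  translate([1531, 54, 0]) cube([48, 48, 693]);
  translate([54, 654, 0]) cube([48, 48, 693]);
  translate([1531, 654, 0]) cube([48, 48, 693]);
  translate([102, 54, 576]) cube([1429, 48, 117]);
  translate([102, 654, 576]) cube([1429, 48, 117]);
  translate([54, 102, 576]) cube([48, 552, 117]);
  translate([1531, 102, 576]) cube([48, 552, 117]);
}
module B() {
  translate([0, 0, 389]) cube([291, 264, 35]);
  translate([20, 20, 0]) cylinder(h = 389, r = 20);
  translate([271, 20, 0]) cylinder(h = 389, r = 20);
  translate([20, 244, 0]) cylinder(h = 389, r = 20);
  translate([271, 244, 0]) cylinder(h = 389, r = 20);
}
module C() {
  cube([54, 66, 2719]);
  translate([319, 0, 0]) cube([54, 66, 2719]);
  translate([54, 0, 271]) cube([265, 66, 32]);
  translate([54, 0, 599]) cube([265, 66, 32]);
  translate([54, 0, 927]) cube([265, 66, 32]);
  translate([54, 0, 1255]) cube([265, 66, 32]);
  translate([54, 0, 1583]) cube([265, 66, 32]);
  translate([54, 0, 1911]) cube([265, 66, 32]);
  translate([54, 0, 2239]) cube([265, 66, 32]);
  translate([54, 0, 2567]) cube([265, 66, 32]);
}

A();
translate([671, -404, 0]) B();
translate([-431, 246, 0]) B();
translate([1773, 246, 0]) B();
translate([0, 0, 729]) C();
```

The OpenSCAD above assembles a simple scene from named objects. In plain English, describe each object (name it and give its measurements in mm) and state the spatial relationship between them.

A is a table: top 1633 mm (x) × 756 mm (y), 36 mm thick, upper face at z = 729 mm, on four 48×48 mm square legs, each inset 54 mm from the nearest pair of top edges, running from z = 0 to the bottom of the top. Four apron rails, 48 mm thick and 117 mm tall, run between adjacent legs with their top edges flush with the underside of the top and their outer faces flush with the legs' outer faces.

B is a four-legged stool. The seat is 291×264 mm, 35 mm thick, top at z = 424 mm. It stands on four round legs, each 40 mm in diameter, from z = 0 to the seat underside, each leg's axis is inset half a diameter from the nearest pair of seat edges (so the leg's bounding box is flush with the corner).

C is a straight ladder. Two 54×66 mm vertical rails, 2719 mm tall, stand 373 mm apart (outside-to-outside) with their front faces coplanar on the −y side. 8 rungs, each 66 mm deep and 32 mm tall, span between the inner faces of the rails, front faces flush with the rails. The lowest rung's underside is at z = 271 mm and rungs are spaced 328 mm apart (underside to underside).

Three stools sit around the table at the −y, −x, +x sides. The ladder is on top of the table.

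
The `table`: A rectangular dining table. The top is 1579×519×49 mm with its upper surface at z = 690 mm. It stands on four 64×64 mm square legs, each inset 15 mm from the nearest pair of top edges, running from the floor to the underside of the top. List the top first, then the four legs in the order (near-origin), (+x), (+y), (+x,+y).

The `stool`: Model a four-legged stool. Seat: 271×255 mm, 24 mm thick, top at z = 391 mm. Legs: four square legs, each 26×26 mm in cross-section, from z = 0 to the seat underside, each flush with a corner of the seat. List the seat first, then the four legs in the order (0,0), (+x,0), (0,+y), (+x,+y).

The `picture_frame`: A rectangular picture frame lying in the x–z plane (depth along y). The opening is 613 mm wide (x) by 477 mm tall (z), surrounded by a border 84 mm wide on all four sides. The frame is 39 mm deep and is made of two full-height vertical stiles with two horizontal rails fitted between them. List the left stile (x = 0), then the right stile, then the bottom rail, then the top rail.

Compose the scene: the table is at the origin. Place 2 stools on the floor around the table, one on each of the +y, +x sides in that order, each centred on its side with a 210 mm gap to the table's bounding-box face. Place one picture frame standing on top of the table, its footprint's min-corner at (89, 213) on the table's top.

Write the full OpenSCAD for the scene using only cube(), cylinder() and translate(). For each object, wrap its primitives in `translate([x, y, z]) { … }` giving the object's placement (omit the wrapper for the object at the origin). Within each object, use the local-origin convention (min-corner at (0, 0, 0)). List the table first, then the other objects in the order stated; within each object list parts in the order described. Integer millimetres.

translate([0, 0, 641]) cube([1579, 519, 49]);
translate([15, 15, 0]) cube([64, 64, 641]);
translate([1500, 15, 0]) cube([64, 64, 641]);
translate([15, 440, 0]) cube([64, 64, 641]);
translate([1500, 440, 0]) cube([64, 64, 641]);
translate([654, 729, 0]) {
  translate([0, 0, 367]) cube([271, 255, 24]);
  cube([26, 26, 367]);
  translate([245, 0, 0]) cube([26, 26, 367]);
  translate([0, 229, 0]) cube([26, 26, 367]);
  translate([245, 229, 0]) cube([26, 26, 367]);
}
translate([1789, 132, 0]) {
  translate([0, 0, 367]) cube([271, 255, 24]);
  cube([26, 26, 367]);
  translate([245, 0, 0]) cube([26, 26, 367]);
  translate([0, 229, 0]) cube([26, 26, 367]);
  translate([245, 229, 0]) cube([26, 26, 367]);
}
translate([89, 213, 690]) {
  cube([84, 39, 645]);
  translate([697, 0, 0]) cube([84, 39, 645]);
  translate([84, 0, 0]) cube([613, 39, 84]);
  translate([84, 0, 561]) cube([613, 39, 84]);
}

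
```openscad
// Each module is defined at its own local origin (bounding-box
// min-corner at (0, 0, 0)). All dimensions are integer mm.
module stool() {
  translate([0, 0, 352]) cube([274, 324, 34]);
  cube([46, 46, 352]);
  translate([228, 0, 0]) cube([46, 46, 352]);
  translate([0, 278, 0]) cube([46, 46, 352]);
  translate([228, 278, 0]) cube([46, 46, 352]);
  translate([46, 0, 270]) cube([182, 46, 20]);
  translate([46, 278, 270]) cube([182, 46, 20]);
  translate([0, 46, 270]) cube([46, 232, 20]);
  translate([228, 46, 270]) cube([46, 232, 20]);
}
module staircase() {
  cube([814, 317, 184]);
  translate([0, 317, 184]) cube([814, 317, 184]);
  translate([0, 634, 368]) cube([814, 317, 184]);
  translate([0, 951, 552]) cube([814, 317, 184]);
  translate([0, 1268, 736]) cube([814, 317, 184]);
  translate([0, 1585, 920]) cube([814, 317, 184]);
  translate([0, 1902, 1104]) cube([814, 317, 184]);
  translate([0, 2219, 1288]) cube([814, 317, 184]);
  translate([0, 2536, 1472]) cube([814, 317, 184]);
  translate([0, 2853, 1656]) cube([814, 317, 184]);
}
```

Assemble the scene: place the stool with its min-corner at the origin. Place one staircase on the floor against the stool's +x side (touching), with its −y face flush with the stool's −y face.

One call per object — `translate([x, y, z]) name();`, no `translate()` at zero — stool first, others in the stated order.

stool();
translate([274, 0, 0]) staircase();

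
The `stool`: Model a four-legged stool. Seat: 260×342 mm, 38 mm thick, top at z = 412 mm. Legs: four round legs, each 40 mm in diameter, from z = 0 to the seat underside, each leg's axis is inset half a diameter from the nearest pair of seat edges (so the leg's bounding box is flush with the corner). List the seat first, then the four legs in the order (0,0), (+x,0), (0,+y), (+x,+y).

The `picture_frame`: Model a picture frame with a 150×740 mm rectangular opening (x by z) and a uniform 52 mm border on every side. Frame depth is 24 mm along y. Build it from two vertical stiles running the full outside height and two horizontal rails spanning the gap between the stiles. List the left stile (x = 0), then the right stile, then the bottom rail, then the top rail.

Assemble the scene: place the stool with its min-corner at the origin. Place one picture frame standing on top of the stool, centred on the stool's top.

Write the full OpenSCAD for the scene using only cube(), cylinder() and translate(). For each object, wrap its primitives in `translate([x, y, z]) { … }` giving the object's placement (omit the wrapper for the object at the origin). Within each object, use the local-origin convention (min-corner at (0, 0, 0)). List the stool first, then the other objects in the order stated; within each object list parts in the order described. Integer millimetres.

translate([0, 0, 374]) cube([260, 342, 38]);
translate([20, 20, 0]) cylinder(h = 374, r = 20);
translate([240, 20, 0]) cylinder(h = 374, r = 20);
translate([20, 322, 0]) cylinder(h = 374, r = 20);
translate([240, 322, 0]) cylinder(h = 374, r = 20);
translate([3, 159, 412]) {
  cube([52, 24, 844]);
  translate([202, 0, 0]) cube([52, 24, 844]);
  translate([52, 0, 0]) cube([150, 24, 52]);
  translate([52, 0, 792]) cube([150, 24, 52]);
}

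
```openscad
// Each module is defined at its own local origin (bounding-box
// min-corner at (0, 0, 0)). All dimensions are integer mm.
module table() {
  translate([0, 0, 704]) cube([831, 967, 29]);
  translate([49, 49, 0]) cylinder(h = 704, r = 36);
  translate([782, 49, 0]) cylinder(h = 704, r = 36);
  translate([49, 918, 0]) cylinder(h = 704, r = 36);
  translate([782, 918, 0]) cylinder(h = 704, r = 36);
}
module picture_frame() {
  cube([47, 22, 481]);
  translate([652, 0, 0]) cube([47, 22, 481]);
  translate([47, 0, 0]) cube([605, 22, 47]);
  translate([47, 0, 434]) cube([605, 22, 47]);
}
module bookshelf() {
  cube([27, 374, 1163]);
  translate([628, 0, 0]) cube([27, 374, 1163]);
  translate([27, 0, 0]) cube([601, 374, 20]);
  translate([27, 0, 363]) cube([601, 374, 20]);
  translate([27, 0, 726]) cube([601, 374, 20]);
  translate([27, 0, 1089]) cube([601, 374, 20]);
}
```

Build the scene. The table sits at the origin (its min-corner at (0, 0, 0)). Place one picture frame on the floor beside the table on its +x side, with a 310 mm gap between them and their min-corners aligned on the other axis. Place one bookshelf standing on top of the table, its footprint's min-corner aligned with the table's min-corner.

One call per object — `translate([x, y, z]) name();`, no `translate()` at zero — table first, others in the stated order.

table();
translate([1141, 0, 0]) picture_frame();
translate([0, 0, 733]) bookshelf();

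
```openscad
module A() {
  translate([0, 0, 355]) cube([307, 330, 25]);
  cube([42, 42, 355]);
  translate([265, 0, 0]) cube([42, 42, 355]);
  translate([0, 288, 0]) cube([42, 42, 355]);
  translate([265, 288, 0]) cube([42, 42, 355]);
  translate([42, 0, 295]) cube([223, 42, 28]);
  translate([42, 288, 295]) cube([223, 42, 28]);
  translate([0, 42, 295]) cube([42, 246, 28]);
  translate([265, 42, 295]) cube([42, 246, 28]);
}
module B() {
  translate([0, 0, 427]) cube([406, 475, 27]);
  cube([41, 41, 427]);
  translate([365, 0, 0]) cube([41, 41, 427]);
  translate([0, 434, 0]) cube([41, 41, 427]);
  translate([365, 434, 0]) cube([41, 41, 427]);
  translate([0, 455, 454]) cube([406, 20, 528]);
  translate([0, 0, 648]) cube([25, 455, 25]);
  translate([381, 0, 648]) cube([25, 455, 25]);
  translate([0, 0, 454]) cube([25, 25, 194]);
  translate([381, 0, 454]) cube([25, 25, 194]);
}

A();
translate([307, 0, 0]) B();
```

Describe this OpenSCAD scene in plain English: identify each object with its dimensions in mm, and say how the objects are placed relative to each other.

A is a simple wooden stool: a rectangular seat 307 mm (x) by 330 mm (y), 25 mm thick, top face at z = 380 mm, on four square legs, each 42×42 mm in cross-section. The legs rest on z = 0, each flush with a corner of the seat. Four stretchers, 42 mm wide and 28 mm tall, connect adjacent legs with their undersides at z = 295 mm, each running between the inner faces of the legs it joins and aligned with the legs' outer faces on the other axis.

B is a chair: 406×475 mm seat, 27 mm thick, top at z = 454 mm, on four 41 mm square corner legs flush with the seat edges. A 20 mm thick backrest slab spans the full seat width, extending 528 mm above the seat top, its back face flush with the seat's +y edge. Two armrests of 25×25 mm section run along each side from the seat's front edge to the front of the backrest, top faces 219 mm above the seat top and outer faces flush with the seat's x-edges; a 25×25 mm post under the front of each armrest stands on the seat at the front corner.

The chair is against the stool's +x side, with their −y faces flush.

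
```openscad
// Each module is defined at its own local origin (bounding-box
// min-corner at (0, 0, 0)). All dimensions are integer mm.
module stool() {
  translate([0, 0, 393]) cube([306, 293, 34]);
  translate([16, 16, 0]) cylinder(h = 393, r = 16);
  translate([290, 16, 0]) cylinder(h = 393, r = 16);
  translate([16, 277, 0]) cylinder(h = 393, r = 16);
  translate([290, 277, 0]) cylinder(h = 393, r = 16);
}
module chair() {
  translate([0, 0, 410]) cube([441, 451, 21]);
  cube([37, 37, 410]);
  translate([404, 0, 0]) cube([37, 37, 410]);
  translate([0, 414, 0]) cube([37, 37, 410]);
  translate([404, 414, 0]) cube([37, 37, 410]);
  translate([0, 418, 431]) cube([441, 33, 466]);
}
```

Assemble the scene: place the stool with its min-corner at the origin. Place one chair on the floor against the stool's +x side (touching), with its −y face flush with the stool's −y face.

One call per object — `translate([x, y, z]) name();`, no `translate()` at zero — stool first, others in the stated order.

stool();
translate([306, 0, 0]) chair();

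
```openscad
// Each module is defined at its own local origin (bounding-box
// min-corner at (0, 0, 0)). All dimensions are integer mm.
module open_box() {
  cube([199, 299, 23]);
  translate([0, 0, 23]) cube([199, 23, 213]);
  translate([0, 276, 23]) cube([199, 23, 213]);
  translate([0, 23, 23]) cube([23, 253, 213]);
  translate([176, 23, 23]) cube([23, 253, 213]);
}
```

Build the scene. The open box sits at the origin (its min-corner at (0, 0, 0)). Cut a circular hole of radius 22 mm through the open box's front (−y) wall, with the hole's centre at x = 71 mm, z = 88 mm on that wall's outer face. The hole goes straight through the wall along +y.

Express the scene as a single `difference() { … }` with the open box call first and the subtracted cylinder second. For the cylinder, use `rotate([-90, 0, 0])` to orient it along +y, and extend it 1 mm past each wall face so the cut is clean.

difference() {
  open_box();
  translate([71, -1, 88]) rotate([-90, 0, 0]) cylinder(h = 25, r = 22);
}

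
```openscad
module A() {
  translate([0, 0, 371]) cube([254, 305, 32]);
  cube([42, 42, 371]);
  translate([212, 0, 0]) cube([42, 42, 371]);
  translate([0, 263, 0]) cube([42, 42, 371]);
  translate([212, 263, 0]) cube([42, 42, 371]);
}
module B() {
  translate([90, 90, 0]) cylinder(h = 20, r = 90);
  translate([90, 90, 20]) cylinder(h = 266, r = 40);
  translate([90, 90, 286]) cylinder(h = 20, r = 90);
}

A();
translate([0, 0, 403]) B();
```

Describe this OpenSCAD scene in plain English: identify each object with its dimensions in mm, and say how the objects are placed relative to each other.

A is a four-legged stool. The seat is a 254×305×32 mm slab whose top surface is at z = 403 mm; four square legs, each 42×42 mm in cross-section, run from the floor (z = 0) to the underside of the seat, each flush with a corner of the seat.

B is a spool: two coaxial disc flanges of radius 90 mm and thickness 20 mm, joined by a core cylinder of radius 40 mm and height 266 mm. The lower flange rests on z = 0 and the three cylinders share a vertical axis.

The spool is on top of the stool.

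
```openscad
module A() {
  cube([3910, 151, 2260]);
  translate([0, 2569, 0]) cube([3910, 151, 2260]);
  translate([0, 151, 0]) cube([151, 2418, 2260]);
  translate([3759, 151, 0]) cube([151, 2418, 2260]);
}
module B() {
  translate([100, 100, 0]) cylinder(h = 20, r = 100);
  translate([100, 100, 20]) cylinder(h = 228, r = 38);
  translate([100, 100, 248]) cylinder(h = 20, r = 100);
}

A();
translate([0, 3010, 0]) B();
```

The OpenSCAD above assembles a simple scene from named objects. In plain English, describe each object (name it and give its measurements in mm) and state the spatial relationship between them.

A is the wall frame of a small rectangular building: four walls, each 2260 mm tall and 151 mm thick, enclosing a footprint 3910 mm (x) by 2720 mm (y) outside-to-outside, with no floor or roof. The front and back walls (the −y and +y sides) span the full width; the two side walls fit between them.

B is a spool: two coaxial disc flanges of radius 100 mm and thickness 20 mm, joined by a core cylinder of radius 38 mm and height 228 mm. The lower flange rests on z = 0 and the three cylinders share a vertical axis.

The spool is on the floor beside the house frame on its +y side.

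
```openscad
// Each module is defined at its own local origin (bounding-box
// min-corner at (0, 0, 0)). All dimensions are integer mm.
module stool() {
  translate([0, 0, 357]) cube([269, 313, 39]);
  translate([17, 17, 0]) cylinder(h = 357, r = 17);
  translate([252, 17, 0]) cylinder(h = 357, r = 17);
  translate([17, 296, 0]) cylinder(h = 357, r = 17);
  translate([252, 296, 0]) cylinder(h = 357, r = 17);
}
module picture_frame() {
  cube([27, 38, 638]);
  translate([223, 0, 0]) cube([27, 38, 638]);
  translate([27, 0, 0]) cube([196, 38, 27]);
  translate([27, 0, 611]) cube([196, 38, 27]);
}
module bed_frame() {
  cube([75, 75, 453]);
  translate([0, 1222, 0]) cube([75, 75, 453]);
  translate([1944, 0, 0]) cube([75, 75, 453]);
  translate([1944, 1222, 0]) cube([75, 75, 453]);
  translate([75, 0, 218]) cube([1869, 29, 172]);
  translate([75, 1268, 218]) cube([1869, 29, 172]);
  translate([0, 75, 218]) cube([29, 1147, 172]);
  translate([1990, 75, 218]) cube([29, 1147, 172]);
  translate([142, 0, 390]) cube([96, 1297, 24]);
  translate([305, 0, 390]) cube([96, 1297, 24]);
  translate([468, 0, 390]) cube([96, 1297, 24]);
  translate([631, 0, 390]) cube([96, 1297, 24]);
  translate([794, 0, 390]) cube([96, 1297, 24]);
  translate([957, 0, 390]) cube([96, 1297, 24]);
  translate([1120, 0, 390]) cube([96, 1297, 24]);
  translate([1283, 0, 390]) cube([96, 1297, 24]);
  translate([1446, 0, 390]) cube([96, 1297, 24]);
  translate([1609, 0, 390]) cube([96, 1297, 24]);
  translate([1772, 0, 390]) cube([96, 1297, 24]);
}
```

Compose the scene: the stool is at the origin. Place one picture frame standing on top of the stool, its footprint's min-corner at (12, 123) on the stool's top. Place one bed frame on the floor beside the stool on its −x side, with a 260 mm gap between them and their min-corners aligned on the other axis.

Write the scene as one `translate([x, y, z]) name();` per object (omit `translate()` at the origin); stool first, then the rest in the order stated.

stool();
translate([12, 123, 396]) picture_frame();
translate([-2279, 0, 0]) bed_frame();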